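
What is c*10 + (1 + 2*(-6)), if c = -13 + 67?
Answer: 529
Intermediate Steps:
c = 54
c*10 + (1 + 2*(-6)) = 54*10 + (1 + 2*(-6)) = 540 + (1 - 12) = 540 - 11 = 529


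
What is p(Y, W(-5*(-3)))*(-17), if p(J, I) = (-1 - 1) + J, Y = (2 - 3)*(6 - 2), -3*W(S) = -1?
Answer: 102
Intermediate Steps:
W(S) = ⅓ (W(S) = -⅓*(-1) = ⅓)
Y = -4 (Y = -1*4 = -4)
p(J, I) = -2 + J
p(Y, W(-5*(-3)))*(-17) = (-2 - 4)*(-17) = -6*(-17) = 102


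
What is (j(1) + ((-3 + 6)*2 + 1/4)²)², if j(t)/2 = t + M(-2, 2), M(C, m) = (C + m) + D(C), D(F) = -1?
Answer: 390625/256 ≈ 1525.9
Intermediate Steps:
M(C, m) = -1 + C + m (M(C, m) = (C + m) - 1 = -1 + C + m)
j(t) = -2 + 2*t (j(t) = 2*(t + (-1 - 2 + 2)) = 2*(t - 1) = 2*(-1 + t) = -2 + 2*t)
(j(1) + ((-3 + 6)*2 + 1/4)²)² = ((-2 + 2*1) + ((-3 + 6)*2 + 1/4)²)² = ((-2 + 2) + (3*2 + ¼)²)² = (0 + (6 + ¼)²)² = (0 + (25/4)²)² = (0 + 625/16)² = (625/16)² = 390625/256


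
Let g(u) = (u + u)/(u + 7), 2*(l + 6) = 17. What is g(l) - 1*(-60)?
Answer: 1150/19 ≈ 60.526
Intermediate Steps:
l = 5/2 (l = -6 + (½)*17 = -6 + 17/2 = 5/2 ≈ 2.5000)
g(u) = 2*u/(7 + u) (g(u) = (2*u)/(7 + u) = 2*u/(7 + u))
g(l) - 1*(-60) = 2*(5/2)/(7 + 5/2) - 1*(-60) = 2*(5/2)/(19/2) + 60 = 2*(5/2)*(2/19) + 60 = 10/19 + 60 = 1150/19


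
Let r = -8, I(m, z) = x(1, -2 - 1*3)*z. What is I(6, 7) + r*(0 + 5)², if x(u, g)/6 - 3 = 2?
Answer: 10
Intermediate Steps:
x(u, g) = 30 (x(u, g) = 18 + 6*2 = 18 + 12 = 30)
I(m, z) = 30*z
I(6, 7) + r*(0 + 5)² = 30*7 - 8*(0 + 5)² = 210 - 8*5² = 210 - 8*25 = 210 - 200 = 10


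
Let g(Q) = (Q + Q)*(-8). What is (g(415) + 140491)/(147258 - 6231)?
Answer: 44617/47009 ≈ 0.94912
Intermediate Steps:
g(Q) = -16*Q (g(Q) = (2*Q)*(-8) = -16*Q)
(g(415) + 140491)/(147258 - 6231) = (-16*415 + 140491)/(147258 - 6231) = (-6640 + 140491)/141027 = 133851*(1/141027) = 44617/47009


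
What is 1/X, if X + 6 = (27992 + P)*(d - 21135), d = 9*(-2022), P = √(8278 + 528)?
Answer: -183501557/202034657923623405 + 13111*√8806/404069315847246810 ≈ -9.0522e-10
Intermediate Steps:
P = √8806 ≈ 93.840
d = -18198
X = -1101009342 - 39333*√8806 (X = -6 + (27992 + √8806)*(-18198 - 21135) = -6 + (27992 + √8806)*(-39333) = -6 + (-1101009336 - 39333*√8806) = -1101009342 - 39333*√8806 ≈ -1.1047e+9)
1/X = 1/(-1101009342 - 39333*√8806)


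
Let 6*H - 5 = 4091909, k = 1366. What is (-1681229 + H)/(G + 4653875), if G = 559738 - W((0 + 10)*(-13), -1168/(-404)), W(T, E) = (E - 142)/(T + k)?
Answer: -62370770380/325423303259 ≈ -0.19166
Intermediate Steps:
H = 2045957/3 (H = 5/6 + (1/6)*4091909 = 5/6 + 4091909/6 = 2045957/3 ≈ 6.8199e+5)
W(T, E) = (-142 + E)/(1366 + T) (W(T, E) = (E - 142)/(T + 1366) = (-142 + E)/(1366 + T))
G = 34937733509/62418 (G = 559738 - (-142 - 1168/(-404))/(1366 + (0 + 10)*(-13)) = 559738 - (-142 - 1168*(-1/404))/(1366 + 10*(-13)) = 559738 - (-142 + 292/101)/(1366 - 130) = 559738 - (-14050)/(1236*101) = 559738 - 1*(-7025/62418) = 559738 + 7025/62418 = 34937733509/62418 ≈ 5.5974e+5)
(-1681229 + H)/(G + 4653875) = (-1681229 + 2045957/3)/(34937733509/62418 + 4653875) = -2997730/(3*325423303259/62418) = -2997730/3*62418/325423303259 = -62370770380/325423303259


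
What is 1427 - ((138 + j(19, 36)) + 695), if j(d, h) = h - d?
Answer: 577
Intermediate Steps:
1427 - ((138 + j(19, 36)) + 695) = 1427 - ((138 + (36 - 1*19)) + 695) = 1427 - ((138 + (36 - 19)) + 695) = 1427 - ((138 + 17) + 695) = 1427 - (155 + 695) = 1427 - 1*850 = 1427 - 850 = 577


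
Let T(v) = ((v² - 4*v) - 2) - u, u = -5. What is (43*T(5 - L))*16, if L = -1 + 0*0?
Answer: 10320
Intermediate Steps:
L = -1 (L = -1 + 0 = -1)
T(v) = 3 + v² - 4*v (T(v) = ((v² - 4*v) - 2) - 1*(-5) = (-2 + v² - 4*v) + 5 = 3 + v² - 4*v)
(43*T(5 - L))*16 = (43*(3 + (5 - 1*(-1))² - 4*(5 - 1*(-1))))*16 = (43*(3 + (5 + 1)² - 4*(5 + 1)))*16 = (43*(3 + 6² - 4*6))*16 = (43*(3 + 36 - 24))*16 = (43*15)*16 = 645*16 = 10320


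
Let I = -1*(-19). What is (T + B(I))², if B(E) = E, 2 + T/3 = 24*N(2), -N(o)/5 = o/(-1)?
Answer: 537289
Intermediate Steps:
N(o) = 5*o (N(o) = -5*o/(-1) = -5*o*(-1) = -(-5)*o = 5*o)
I = 19
T = 714 (T = -6 + 3*(24*(5*2)) = -6 + 3*(24*10) = -6 + 3*240 = -6 + 720 = 714)
(T + B(I))² = (714 + 19)² = 733² = 537289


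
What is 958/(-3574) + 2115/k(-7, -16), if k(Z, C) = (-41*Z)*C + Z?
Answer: -664714/913157 ≈ -0.72793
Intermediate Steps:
k(Z, C) = Z - 41*C*Z (k(Z, C) = -41*C*Z + Z = Z - 41*C*Z)
958/(-3574) + 2115/k(-7, -16) = 958/(-3574) + 2115/((-7*(1 - 41*(-16)))) = 958*(-1/3574) + 2115/((-7*(1 + 656))) = -479/1787 + 2115/((-7*657)) = -479/1787 + 2115/(-4599) = -479/1787 + 2115*(-1/4599) = -479/1787 - 235/511 = -664714/913157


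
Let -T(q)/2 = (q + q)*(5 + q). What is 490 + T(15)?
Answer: -710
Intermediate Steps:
T(q) = -4*q*(5 + q) (T(q) = -2*(q + q)*(5 + q) = -2*2*q*(5 + q) = -4*q*(5 + q))
490 + T(15) = 490 - 4*15*(5 + 15) = 490 - 4*15*20 = 490 - 1200 = -710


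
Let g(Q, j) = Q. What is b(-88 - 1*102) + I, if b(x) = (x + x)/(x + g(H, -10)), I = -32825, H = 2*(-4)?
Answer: -3249485/99 ≈ -32823.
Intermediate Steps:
H = -8
b(x) = 2*x/(-8 + x) (b(x) = (x + x)/(x - 8) = (2*x)/(-8 + x) = 2*x/(-8 + x))
b(-88 - 1*102) + I = 2*(-88 - 1*102)/(-8 + (-88 - 1*102)) - 32825 = 2*(-88 - 102)/(-8 + (-88 - 102)) - 32825 = 2*(-190)/(-8 - 190) - 32825 = 2*(-190)/(-198) - 32825 = 2*(-190)*(-1/198) - 32825 = 190/99 - 32825 = -3249485/99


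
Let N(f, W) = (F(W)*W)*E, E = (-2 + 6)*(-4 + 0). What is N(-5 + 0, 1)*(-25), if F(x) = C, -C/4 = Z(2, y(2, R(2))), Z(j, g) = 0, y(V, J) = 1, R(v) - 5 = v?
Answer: 0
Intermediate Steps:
R(v) = 5 + v
C = 0 (C = -4*0 = 0)
F(x) = 0
E = -16 (E = 4*(-4) = -16)
N(f, W) = 0 (N(f, W) = (0*W)*(-16) = 0*(-16) = 0)
N(-5 + 0, 1)*(-25) = 0*(-25) = 0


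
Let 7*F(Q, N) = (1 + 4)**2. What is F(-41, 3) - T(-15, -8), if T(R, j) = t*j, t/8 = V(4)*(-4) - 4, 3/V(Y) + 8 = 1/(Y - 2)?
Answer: -5251/35 ≈ -150.03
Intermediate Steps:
F(Q, N) = 25/7 (F(Q, N) = (1 + 4)**2/7 = (1/7)*5**2 = (1/7)*25 = 25/7)
V(Y) = 3/(-8 + 1/(-2 + Y)) (V(Y) = 3/(-8 + 1/(Y - 2)) = 3/(-8 + 1/(-2 + Y)))
t = -96/5 (t = 8*((3*(2 - 1*4)/(-17 + 8*4))*(-4) - 4) = 8*((3*(2 - 4)/(-17 + 32))*(-4) - 4) = 8*((3*(-2)/15)*(-4) - 4) = 8*((3*(1/15)*(-2))*(-4) - 4) = 8*(-2/5*(-4) - 4) = 8*(8/5 - 4) = 8*(-12/5) = -96/5 ≈ -19.200)
T(R, j) = -96*j/5
F(-41, 3) - T(-15, -8) = 25/7 - (-96)*(-8)/5 = 25/7 - 1*768/5 = 25/7 - 768/5 = -5251/35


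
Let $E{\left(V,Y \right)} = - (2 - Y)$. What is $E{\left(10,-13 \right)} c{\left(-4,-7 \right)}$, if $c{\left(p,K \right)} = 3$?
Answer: $-45$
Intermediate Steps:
$E{\left(V,Y \right)} = -2 + Y$
$E{\left(10,-13 \right)} c{\left(-4,-7 \right)} = \left(-2 - 13\right) 3 = \left(-15\right) 3 = -45$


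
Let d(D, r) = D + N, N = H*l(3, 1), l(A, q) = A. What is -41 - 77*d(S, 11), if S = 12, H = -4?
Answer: -41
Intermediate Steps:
N = -12 (N = -4*3 = -12)
d(D, r) = -12 + D (d(D, r) = D - 12 = -12 + D)
-41 - 77*d(S, 11) = -41 - 77*(-12 + 12) = -41 - 77*0 = -41 + 0 = -41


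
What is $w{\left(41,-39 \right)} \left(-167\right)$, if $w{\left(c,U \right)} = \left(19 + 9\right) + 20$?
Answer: $-8016$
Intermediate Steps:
$w{\left(c,U \right)} = 48$ ($w{\left(c,U \right)} = 28 + 20 = 48$)
$w{\left(41,-39 \right)} \left(-167\right) = 48 \left(-167\right) = -8016$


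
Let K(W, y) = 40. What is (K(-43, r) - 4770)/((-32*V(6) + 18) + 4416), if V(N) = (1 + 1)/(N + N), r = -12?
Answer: -7095/6643 ≈ -1.0680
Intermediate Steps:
V(N) = 1/N (V(N) = 2/((2*N)) = 2*(1/(2*N)) = 1/N)
(K(-43, r) - 4770)/((-32*V(6) + 18) + 4416) = (40 - 4770)/((-32/6 + 18) + 4416) = -4730/((-32*1/6 + 18) + 4416) = -4730/((-16/3 + 18) + 4416) = -4730/(38/3 + 4416) = -4730/13286/3 = -4730*3/13286 = -7095/6643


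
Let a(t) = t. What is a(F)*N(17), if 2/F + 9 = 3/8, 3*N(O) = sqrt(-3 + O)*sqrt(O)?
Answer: -16*sqrt(238)/207 ≈ -1.1924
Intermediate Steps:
N(O) = sqrt(O)*sqrt(-3 + O)/3 (N(O) = (sqrt(-3 + O)*sqrt(O))/3 = (sqrt(O)*sqrt(-3 + O))/3 = sqrt(O)*sqrt(-3 + O)/3)
F = -16/69 (F = 2/(-9 + 3/8) = 2/(-69/8) = 2*(-8/69) = -16/69 ≈ -0.23188)
a(F)*N(17) = -16*sqrt(17)*sqrt(-3 + 17)/207 = -16*sqrt(17)*sqrt(14)/207 = -16*sqrt(238)/207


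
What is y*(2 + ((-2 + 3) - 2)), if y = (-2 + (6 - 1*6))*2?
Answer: -4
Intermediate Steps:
y = -4 (y = (-2 + (6 - 6))*2 = (-2 + 0)*2 = -2*2 = -4)
y*(2 + ((-2 + 3) - 2)) = -4*(2 + ((-2 + 3) - 2)) = -4*(2 + (1 - 2)) = -4*(2 - 1) = -4*1 = -4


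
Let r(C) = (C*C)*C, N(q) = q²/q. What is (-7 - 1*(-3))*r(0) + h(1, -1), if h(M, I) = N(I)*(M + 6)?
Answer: -7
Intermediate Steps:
N(q) = q
h(M, I) = I*(6 + M) (h(M, I) = I*(M + 6) = I*(6 + M))
r(C) = C³ (r(C) = C²*C = C³)
(-7 - 1*(-3))*r(0) + h(1, -1) = (-7 - 1*(-3))*0³ - (6 + 1) = (-7 + 3)*0 - 1*7 = -4*0 - 7 = 0 - 7 = -7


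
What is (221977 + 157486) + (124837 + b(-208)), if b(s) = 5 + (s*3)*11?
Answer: 497441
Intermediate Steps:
b(s) = 5 + 33*s (b(s) = 5 + (3*s)*11 = 5 + 33*s)
(221977 + 157486) + (124837 + b(-208)) = (221977 + 157486) + (124837 + (5 + 33*(-208))) = 379463 + (124837 + (5 - 6864)) = 379463 + (124837 - 6859) = 379463 + 117978 = 497441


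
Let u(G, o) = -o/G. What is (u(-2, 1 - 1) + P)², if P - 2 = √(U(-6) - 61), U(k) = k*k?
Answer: -21 + 20*I ≈ -21.0 + 20.0*I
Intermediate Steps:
U(k) = k²
u(G, o) = -o/G
P = 2 + 5*I (P = 2 + √((-6)² - 61) = 2 + √(36 - 61) = 2 + √(-25) = 2 + 5*I ≈ 2.0 + 5.0*I)
(u(-2, 1 - 1) + P)² = (-1*(1 - 1)/(-2) + (2 + 5*I))² = (-1*0*(-½) + (2 + 5*I))² = (0 + (2 + 5*I))² = (2 + 5*I)²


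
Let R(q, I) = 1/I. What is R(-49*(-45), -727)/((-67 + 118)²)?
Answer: -1/1890927 ≈ -5.2884e-7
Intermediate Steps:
R(-49*(-45), -727)/((-67 + 118)²) = 1/((-727)*((-67 + 118)²)) = -1/(727*(51²)) = -1/727/2601 = -1/727*1/2601 = -1/1890927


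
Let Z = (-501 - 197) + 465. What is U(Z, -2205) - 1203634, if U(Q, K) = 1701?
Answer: -1201933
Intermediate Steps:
Z = -233 (Z = -698 + 465 = -233)
U(Z, -2205) - 1203634 = 1701 - 1203634 = -1201933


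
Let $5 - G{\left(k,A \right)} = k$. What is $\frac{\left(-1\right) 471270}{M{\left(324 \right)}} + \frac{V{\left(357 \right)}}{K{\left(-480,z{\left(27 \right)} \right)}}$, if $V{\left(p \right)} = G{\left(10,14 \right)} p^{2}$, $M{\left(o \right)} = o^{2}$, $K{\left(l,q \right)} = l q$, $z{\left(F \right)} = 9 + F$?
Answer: $\frac{9066649}{279936} \approx 32.388$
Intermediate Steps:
$G{\left(k,A \right)} = 5 - k$
$V{\left(p \right)} = - 5 p^{2}$ ($V{\left(p \right)} = \left(5 - 10\right) p^{2} = - 5 p^{2}$)
$\frac{\left(-1\right) 471270}{M{\left(324 \right)}} + \frac{V{\left(357 \right)}}{K{\left(-480,z{\left(27 \right)} \right)}} = \frac{\left(-1\right) 471270}{324^{2}} + \frac{\left(-5\right) 357^{2}}{\left(-480\right) \left(9 + 27\right)} = - \frac{471270}{104976} + \frac{\left(-5\right) 127449}{\left(-480\right) 36} = \left(-471270\right) \frac{1}{104976} - \frac{637245}{-17280} = - \frac{78545}{17496} - - \frac{14161}{384} = - \frac{78545}{17496} + \frac{14161}{384} = \frac{9066649}{279936}$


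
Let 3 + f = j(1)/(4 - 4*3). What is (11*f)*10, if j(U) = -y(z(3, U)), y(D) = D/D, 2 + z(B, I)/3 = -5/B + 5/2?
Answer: -1265/4 ≈ -316.25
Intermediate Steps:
z(B, I) = 3/2 - 15/B (z(B, I) = -6 + 3*(-5/B + 5/2) = -6 + 3*(5/2 - 5/B) = -6 + (15/2 - 15/B) = 3/2 - 15/B)
y(D) = 1
j(U) = -1 (j(U) = -1*1 = -1)
f = -23/8 (f = -3 - 1/(4 - 4*3) = -3 - 1/(4 - 12) = -3 - 1/(-8) = -3 - 1*(-1/8) = -3 + 1/8 = -23/8 ≈ -2.8750)
(11*f)*10 = (11*(-23/8))*10 = -253/8*10 = -1265/4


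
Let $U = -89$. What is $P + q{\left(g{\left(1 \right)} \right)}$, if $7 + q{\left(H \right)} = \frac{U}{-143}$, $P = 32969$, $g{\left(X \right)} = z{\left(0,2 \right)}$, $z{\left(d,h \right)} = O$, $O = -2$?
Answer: $\frac{4713655}{143} \approx 32963.0$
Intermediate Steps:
$z{\left(d,h \right)} = -2$
$g{\left(X \right)} = -2$
$q{\left(H \right)} = - \frac{912}{143}$ ($q{\left(H \right)} = -7 - \frac{89}{-143} = -7 - - \frac{89}{143} = -7 + \frac{89}{143} = - \frac{912}{143}$)
$P + q{\left(g{\left(1 \right)} \right)} = 32969 - \frac{912}{143} = \frac{4713655}{143}$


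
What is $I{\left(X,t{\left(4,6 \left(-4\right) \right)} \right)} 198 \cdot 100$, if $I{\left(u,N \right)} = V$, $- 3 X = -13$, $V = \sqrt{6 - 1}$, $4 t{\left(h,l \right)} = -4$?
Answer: $19800 \sqrt{5} \approx 44274.0$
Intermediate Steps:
$t{\left(h,l \right)} = -1$ ($t{\left(h,l \right)} = \frac{1}{4} \left(-4\right) = -1$)
$V = \sqrt{5} \approx 2.2361$
$X = \frac{13}{3}$ ($X = \left(- \frac{1}{3}\right) \left(-13\right) = \frac{13}{3} \approx 4.3333$)
$I{\left(u,N \right)} = \sqrt{5}$
$I{\left(X,t{\left(4,6 \left(-4\right) \right)} \right)} 198 \cdot 100 = \sqrt{5} \cdot 198 \cdot 100 = 198 \sqrt{5} \cdot 100 = 19800 \sqrt{5}$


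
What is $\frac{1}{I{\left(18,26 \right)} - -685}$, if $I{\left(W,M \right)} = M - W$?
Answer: $\frac{1}{693} \approx 0.001443$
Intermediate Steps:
$\frac{1}{I{\left(18,26 \right)} - -685} = \frac{1}{\left(26 - 18\right) - -685} = \frac{1}{\left(26 - 18\right) + 685} = \frac{1}{8 + 685} = \frac{1}{693}$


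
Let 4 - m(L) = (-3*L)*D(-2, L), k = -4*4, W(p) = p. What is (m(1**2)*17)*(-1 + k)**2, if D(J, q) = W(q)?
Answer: 34391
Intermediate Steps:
D(J, q) = q
k = -16
m(L) = 4 + 3*L**2 (m(L) = 4 - (-3*L)*L = 4 - (-3)*L**2 = 4 + 3*L**2)
(m(1**2)*17)*(-1 + k)**2 = ((4 + 3*(1**2)**2)*17)*(-1 - 16)**2 = ((4 + 3*1**2)*17)*(-17)**2 = ((4 + 3*1)*17)*289 = ((4 + 3)*17)*289 = (7*17)*289 = 119*289 = 34391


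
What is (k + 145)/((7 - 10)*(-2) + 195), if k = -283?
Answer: -46/67 ≈ -0.68657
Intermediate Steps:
(k + 145)/((7 - 10)*(-2) + 195) = (-283 + 145)/((7 - 10)*(-2) + 195) = -138/(-3*(-2) + 195) = -138/(6 + 195) = -138/201 = -138*1/201 = -46/67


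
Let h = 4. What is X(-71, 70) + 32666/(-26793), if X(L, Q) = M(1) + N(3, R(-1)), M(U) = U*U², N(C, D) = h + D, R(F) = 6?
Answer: 262057/26793 ≈ 9.7808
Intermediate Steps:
N(C, D) = 4 + D
M(U) = U³
X(L, Q) = 11 (X(L, Q) = 1³ + (4 + 6) = 1 + 10 = 11)
X(-71, 70) + 32666/(-26793) = 11 + 32666/(-26793) = 11 + 32666*(-1/26793) = 11 - 32666/26793 = 262057/26793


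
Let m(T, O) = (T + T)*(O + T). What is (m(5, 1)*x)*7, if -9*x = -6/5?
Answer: 56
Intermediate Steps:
x = 2/15 (x = -(-2)/(3*5) = -1/9*(-6/5) = 2/15 ≈ 0.13333)
m(T, O) = 2*T*(O + T) (m(T, O) = (2*T)*(O + T) = 2*T*(O + T))
(m(5, 1)*x)*7 = ((2*5*(1 + 5))*(2/15))*7 = ((2*5*6)*(2/15))*7 = (60*(2/15))*7 = 8*7 = 56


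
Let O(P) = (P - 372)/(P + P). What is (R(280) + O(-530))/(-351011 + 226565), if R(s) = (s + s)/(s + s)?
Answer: -327/21985460 ≈ -1.4873e-5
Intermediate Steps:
O(P) = (-372 + P)/(2*P) (O(P) = (-372 + P)/((2*P)) = (-372 + P)*(1/(2*P)) = (-372 + P)/(2*P))
R(s) = 1 (R(s) = (2*s)/((2*s)) = (2*s)*(1/(2*s)) = 1)
(R(280) + O(-530))/(-351011 + 226565) = (1 + (½)*(-372 - 530)/(-530))/(-351011 + 226565) = (1 + (½)*(-1/530)*(-902))/(-124446) = (1 + 451/530)*(-1/124446) = (981/530)*(-1/124446) = -327/21985460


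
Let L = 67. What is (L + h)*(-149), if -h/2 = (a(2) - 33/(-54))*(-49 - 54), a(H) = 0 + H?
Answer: -811156/9 ≈ -90129.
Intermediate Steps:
a(H) = H
h = 4841/9 (h = -2*(2 - 33/(-54))*(-49 - 54) = -2*(2 - 33*(-1/54))*(-103) = -2*(2 + 11/18)*(-103) = -47*(-103)/9 = -2*(-4841/18) = 4841/9 ≈ 537.89)
(L + h)*(-149) = (67 + 4841/9)*(-149) = (5444/9)*(-149) = -811156/9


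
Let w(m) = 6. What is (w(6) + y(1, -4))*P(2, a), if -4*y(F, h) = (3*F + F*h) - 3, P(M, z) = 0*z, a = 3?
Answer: 0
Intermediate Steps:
P(M, z) = 0
y(F, h) = 3/4 - 3*F/4 - F*h/4 (y(F, h) = -((3*F + F*h) - 3)/4 = -(-3 + 3*F + F*h)/4 = 3/4 - 3*F/4 - F*h/4)
(w(6) + y(1, -4))*P(2, a) = (6 + (3/4 - 3/4*1 - 1/4*1*(-4)))*0 = (6 + (3/4 - 3/4 + 1))*0 = (6 + 1)*0 = 7*0 = 0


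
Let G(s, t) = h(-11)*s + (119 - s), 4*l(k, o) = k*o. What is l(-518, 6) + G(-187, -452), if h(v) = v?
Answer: 1586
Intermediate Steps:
l(k, o) = k*o/4 (l(k, o) = (k*o)/4 = k*o/4)
G(s, t) = 119 - 12*s (G(s, t) = -11*s + (119 - s) = 119 - 12*s)
l(-518, 6) + G(-187, -452) = (¼)*(-518)*6 + (119 - 12*(-187)) = -777 + (119 + 2244) = -777 + 2363 = 1586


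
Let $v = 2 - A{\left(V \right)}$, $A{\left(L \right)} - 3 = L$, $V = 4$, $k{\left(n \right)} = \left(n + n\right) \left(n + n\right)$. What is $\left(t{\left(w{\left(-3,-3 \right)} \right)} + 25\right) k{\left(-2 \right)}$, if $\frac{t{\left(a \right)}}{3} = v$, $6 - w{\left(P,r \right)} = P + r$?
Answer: $160$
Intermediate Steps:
$k{\left(n \right)} = 4 n^{2}$ ($k{\left(n \right)} = 2 n 2 n = 4 n^{2}$)
$A{\left(L \right)} = 3 + L$
$w{\left(P,r \right)} = 6 - P - r$ ($w{\left(P,r \right)} = 6 - \left(P + r\right) = 6 - P - r$)
$v = -5$ ($v = 2 - \left(3 + 4\right) = 2 - 7 = -5$)
$t{\left(a \right)} = -15$ ($t{\left(a \right)} = 3 \left(-5\right) = -15$)
$\left(t{\left(w{\left(-3,-3 \right)} \right)} + 25\right) k{\left(-2 \right)} = \left(-15 + 25\right) 4 \left(-2\right)^{2} = 10 \cdot 4 \cdot 4 = 10 \cdot 16 = 160$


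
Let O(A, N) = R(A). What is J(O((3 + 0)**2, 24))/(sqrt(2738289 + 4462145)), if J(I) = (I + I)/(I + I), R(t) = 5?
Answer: sqrt(7200434)/7200434 ≈ 0.00037267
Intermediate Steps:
O(A, N) = 5
J(I) = 1 (J(I) = (2*I)/((2*I)) = (2*I)*(1/(2*I)) = 1)
J(O((3 + 0)**2, 24))/(sqrt(2738289 + 4462145)) = 1/sqrt(2738289 + 4462145) = 1/sqrt(7200434) = 1*(sqrt(7200434)/7200434) = sqrt(7200434)/7200434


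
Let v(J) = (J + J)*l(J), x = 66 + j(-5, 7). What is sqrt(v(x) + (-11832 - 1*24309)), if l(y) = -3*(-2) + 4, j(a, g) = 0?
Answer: 3*I*sqrt(3869) ≈ 186.6*I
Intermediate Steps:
l(y) = 10 (l(y) = 6 + 4 = 10)
x = 66 (x = 66 + 0 = 66)
v(J) = 20*J (v(J) = (J + J)*10 = (2*J)*10 = 20*J)
sqrt(v(x) + (-11832 - 1*24309)) = sqrt(20*66 + (-11832 - 1*24309)) = sqrt(1320 + (-11832 - 24309)) = sqrt(1320 - 36141) = sqrt(-34821) = 3*I*sqrt(3869)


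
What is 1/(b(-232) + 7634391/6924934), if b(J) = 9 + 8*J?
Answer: -6924934/12782718707 ≈ -0.00054174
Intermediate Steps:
1/(b(-232) + 7634391/6924934) = 1/((9 + 8*(-232)) + 7634391/6924934) = 1/((9 - 1856) + 7634391*(1/6924934)) = 1/(-1847 + 7634391/6924934) = 1/(-12782718707/6924934) = -6924934/12782718707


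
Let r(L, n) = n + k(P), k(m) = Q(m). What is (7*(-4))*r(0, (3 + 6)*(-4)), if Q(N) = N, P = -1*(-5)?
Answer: 868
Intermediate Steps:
P = 5
k(m) = m
r(L, n) = 5 + n (r(L, n) = n + 5 = 5 + n)
(7*(-4))*r(0, (3 + 6)*(-4)) = (7*(-4))*(5 + (3 + 6)*(-4)) = -28*(5 + 9*(-4)) = -28*(5 - 36) = -28*(-31) = 868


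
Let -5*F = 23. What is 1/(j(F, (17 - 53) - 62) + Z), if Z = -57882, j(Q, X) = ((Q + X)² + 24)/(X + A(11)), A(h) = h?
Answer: -725/42052373 ≈ -1.7240e-5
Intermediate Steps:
F = -23/5 (F = -⅕*23 = -23/5 ≈ -4.6000)
j(Q, X) = (24 + (Q + X)²)/(11 + X) (j(Q, X) = ((Q + X)² + 24)/(X + 11) = (24 + (Q + X)²)/(11 + X))
1/(j(F, (17 - 53) - 62) + Z) = 1/((24 + (-23/5 + ((17 - 53) - 62))²)/(11 + ((17 - 53) - 62)) - 57882) = 1/((24 + (-23/5 + (-36 - 62))²)/(11 + (-36 - 62)) - 57882) = 1/((24 + (-23/5 - 98)²)/(11 - 98) - 57882) = 1/((24 + (-513/5)²)/(-87) - 57882) = 1/(-(24 + 263169/25)/87 - 57882) = 1/(-1/87*263769/25 - 57882) = 1/(-87923/725 - 57882) = 1/(-42052373/725) = -725/42052373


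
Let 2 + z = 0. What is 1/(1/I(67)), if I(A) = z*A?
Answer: -134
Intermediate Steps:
z = -2 (z = -2 + 0 = -2)
I(A) = -2*A
1/(1/I(67)) = 1/(1/(-2*67)) = 1/(1/(-134)) = 1/(-1/134) = -134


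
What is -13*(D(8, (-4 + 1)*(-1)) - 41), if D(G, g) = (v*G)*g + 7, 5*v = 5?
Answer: 130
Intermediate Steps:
v = 1 (v = (⅕)*5 = 1)
D(G, g) = 7 + G*g (D(G, g) = (1*G)*g + 7 = G*g + 7 = 7 + G*g)
-13*(D(8, (-4 + 1)*(-1)) - 41) = -13*((7 + 8*((-4 + 1)*(-1))) - 41) = -13*((7 + 8*(-3*(-1))) - 41) = -13*((7 + 8*3) - 41) = -13*((7 + 24) - 41) = -13*(31 - 41) = -13*(-10) = 130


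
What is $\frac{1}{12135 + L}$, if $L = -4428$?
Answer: $\frac{1}{7707} \approx 0.00012975$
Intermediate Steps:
$\frac{1}{12135 + L} = \frac{1}{12135 - 4428} = \frac{1}{7707}$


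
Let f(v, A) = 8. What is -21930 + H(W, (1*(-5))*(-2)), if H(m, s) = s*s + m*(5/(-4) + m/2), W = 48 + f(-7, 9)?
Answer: -20332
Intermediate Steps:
W = 56 (W = 48 + 8 = 56)
H(m, s) = s² + m*(-5/4 + m/2) (H(m, s) = s² + m*(5*(-¼) + m*(½)) = s² + m*(-5/4 + m/2))
-21930 + H(W, (1*(-5))*(-2)) = -21930 + (((1*(-5))*(-2))² + (½)*56² - 5/4*56) = -21930 + ((-5*(-2))² + (½)*3136 - 70) = -21930 + (10² + 1568 - 70) = -21930 + (100 + 1568 - 70) = -21930 + 1598 = -20332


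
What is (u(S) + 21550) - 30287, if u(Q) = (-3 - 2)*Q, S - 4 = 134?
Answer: -9427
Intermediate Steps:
S = 138 (S = 4 + 134 = 138)
u(Q) = -5*Q
(u(S) + 21550) - 30287 = (-5*138 + 21550) - 30287 = (-690 + 21550) - 30287 = 20860 - 30287 = -9427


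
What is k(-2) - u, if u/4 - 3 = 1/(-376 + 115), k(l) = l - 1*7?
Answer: -5477/261 ≈ -20.985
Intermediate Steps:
k(l) = -7 + l (k(l) = l - 7 = -7 + l)
u = 3128/261 (u = 12 + 4/(-376 + 115) = 12 + 4/(-261) = 12 + 4*(-1/261) = 12 - 4/261 = 3128/261 ≈ 11.985)
k(-2) - u = (-7 - 2) - 1*3128/261 = -9 - 3128/261 = -5477/261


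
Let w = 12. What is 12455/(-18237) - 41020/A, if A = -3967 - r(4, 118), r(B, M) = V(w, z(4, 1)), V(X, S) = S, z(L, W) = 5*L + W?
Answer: 174602800/18182289 ≈ 9.6029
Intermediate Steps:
z(L, W) = W + 5*L
r(B, M) = 21 (r(B, M) = 1 + 5*4 = 1 + 20 = 21)
A = -3988 (A = -3967 - 1*21 = -3967 - 21 = -3988)
12455/(-18237) - 41020/A = 12455/(-18237) - 41020/(-3988) = 12455*(-1/18237) - 41020*(-1/3988) = -12455/18237 + 10255/997 = 174602800/18182289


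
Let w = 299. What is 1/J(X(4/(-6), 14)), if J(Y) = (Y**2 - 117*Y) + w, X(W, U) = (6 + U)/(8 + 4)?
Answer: 9/961 ≈ 0.0093652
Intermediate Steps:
X(W, U) = 1/2 + U/12 (X(W, U) = (6 + U)/12 = (6 + U)*(1/12) = 1/2 + U/12)
J(Y) = 299 + Y**2 - 117*Y (J(Y) = (Y**2 - 117*Y) + 299 = 299 + Y**2 - 117*Y)
1/J(X(4/(-6), 14)) = 1/(299 + (1/2 + (1/12)*14)**2 - 117*(1/2 + (1/12)*14)) = 1/(299 + (1/2 + 7/6)**2 - 117*(1/2 + 7/6)) = 1/(299 + (5/3)**2 - 117*5/3) = 1/(299 + 25/9 - 195) = 1/(961/9) = 9/961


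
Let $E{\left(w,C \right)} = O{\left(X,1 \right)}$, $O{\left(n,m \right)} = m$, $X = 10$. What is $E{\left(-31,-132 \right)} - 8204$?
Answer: $-8203$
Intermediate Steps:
$E{\left(w,C \right)} = 1$
$E{\left(-31,-132 \right)} - 8204 = 1 - 8204 = -8203$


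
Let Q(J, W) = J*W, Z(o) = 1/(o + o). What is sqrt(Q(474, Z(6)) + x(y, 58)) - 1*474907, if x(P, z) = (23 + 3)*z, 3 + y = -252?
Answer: -474907 + sqrt(6190)/2 ≈ -4.7487e+5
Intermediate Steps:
Z(o) = 1/(2*o)
y = -255 (y = -3 - 252 = -255)
x(P, z) = 26*z
sqrt(Q(474, Z(6)) + x(y, 58)) - 1*474907 = sqrt(474*((1/2)/6) + 26*58) - 1*474907 = sqrt(474*((1/2)*(1/6)) + 1508) - 474907 = sqrt(474*(1/12) + 1508) - 474907 = sqrt(79/2 + 1508) - 474907 = sqrt(3095/2) - 474907 = sqrt(6190)/2 - 474907 = -474907 + sqrt(6190)/2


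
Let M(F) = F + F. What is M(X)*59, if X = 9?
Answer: 1062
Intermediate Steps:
M(F) = 2*F
M(X)*59 = (2*9)*59 = 18*59 = 1062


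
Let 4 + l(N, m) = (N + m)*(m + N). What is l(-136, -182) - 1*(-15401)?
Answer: 116521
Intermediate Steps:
l(N, m) = -4 + (N + m)² (l(N, m) = -4 + (N + m)*(m + N) = -4 + (N + m)*(N + m) = -4 + (N + m)²)
l(-136, -182) - 1*(-15401) = (-4 + (-136 - 182)²) - 1*(-15401) = (-4 + (-318)²) + 15401 = (-4 + 101124) + 15401 = 101120 + 15401 = 116521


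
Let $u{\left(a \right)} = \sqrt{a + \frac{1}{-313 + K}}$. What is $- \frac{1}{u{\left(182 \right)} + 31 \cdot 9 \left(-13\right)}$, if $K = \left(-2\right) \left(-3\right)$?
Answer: $\frac{1113489}{4038568730} + \frac{\sqrt{17153011}}{4038568730} \approx 0.00027674$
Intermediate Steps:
$K = 6$
$u{\left(a \right)} = \sqrt{- \frac{1}{307} + a}$ ($u{\left(a \right)} = \sqrt{a + \frac{1}{-313 + 6}} = \sqrt{a + \frac{1}{-307}} = \sqrt{a - \frac{1}{307}} = \sqrt{- \frac{1}{307} + a}$)
$- \frac{1}{u{\left(182 \right)} + 31 \cdot 9 \left(-13\right)} = - \frac{1}{\frac{\sqrt{-307 + 94249 \cdot 182}}{307} + 31 \cdot 9 \left(-13\right)} = - \frac{1}{\frac{\sqrt{-307 + 17153318}}{307} + 279 \left(-13\right)} = - \frac{1}{\frac{\sqrt{17153011}}{307} - 3627} = - \frac{1}{-3627 + \frac{\sqrt{17153011}}{307}}$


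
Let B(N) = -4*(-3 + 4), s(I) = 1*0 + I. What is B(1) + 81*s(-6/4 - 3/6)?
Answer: -166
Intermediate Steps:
s(I) = I (s(I) = 0 + I = I)
B(N) = -4 (B(N) = -4*1 = -4)
B(1) + 81*s(-6/4 - 3/6) = -4 + 81*(-6/4 - 3/6) = -4 + 81*(-6*1/4 - 3*1/6) = -4 + 81*(-3/2 - 1/2) = -4 + 81*(-2) = -4 - 162 = -166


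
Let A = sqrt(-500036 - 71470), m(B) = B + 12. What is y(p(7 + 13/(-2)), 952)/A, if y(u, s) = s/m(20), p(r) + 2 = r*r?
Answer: -7*I*sqrt(571506)/134472 ≈ -0.039353*I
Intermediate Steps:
m(B) = 12 + B
p(r) = -2 + r**2 (p(r) = -2 + r*r = -2 + r**2)
y(u, s) = s/32 (y(u, s) = s/(12 + 20) = s/32)
A = I*sqrt(571506) (A = sqrt(-571506) = I*sqrt(571506) ≈ 755.98*I)
y(p(7 + 13/(-2)), 952)/A = ((1/32)*952)/((I*sqrt(571506))) = 119*(-I*sqrt(571506)/571506)/4 = -7*I*sqrt(571506)/134472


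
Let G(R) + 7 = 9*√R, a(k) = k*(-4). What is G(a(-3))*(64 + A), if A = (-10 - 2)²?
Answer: -1456 + 3744*√3 ≈ 5028.8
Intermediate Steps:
a(k) = -4*k
G(R) = -7 + 9*√R
A = 144 (A = (-12)² = 144)
G(a(-3))*(64 + A) = (-7 + 9*√(-4*(-3)))*(64 + 144) = (-7 + 9*√12)*208 = (-7 + 9*(2*√3))*208 = (-7 + 18*√3)*208 = -1456 + 3744*√3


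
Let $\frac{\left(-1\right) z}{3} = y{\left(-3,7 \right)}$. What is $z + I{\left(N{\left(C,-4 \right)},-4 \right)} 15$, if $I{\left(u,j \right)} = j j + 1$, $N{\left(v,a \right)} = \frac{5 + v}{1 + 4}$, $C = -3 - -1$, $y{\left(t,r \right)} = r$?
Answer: $234$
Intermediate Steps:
$C = -2$ ($C = -3 + 1 = -2$)
$N{\left(v,a \right)} = 1 + \frac{v}{5}$ ($N{\left(v,a \right)} = \frac{5 + v}{5} = \left(5 + v\right) \frac{1}{5} = 1 + \frac{v}{5}$)
$z = -21$ ($z = \left(-3\right) 7 = -21$)
$I{\left(u,j \right)} = 1 + j^{2}$ ($I{\left(u,j \right)} = j^{2} + 1 = 1 + j^{2}$)
$z + I{\left(N{\left(C,-4 \right)},-4 \right)} 15 = -21 + \left(1 + \left(-4\right)^{2}\right) 15 = -21 + \left(1 + 16\right) 15 = -21 + 17 \cdot 15 = -21 + 255 = 234$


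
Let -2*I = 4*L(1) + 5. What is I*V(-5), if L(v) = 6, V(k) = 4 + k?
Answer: 29/2 ≈ 14.500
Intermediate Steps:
I = -29/2 (I = -(4*6 + 5)/2 = -(24 + 5)/2 = -1/2*29 = -29/2 ≈ -14.500)
I*V(-5) = -29*(4 - 5)/2 = -29/2*(-1) = 29/2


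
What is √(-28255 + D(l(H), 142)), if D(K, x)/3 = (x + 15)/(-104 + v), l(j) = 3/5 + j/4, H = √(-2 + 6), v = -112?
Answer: I*√4069034/12 ≈ 168.1*I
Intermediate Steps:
H = 2 (H = √4 = 2)
l(j) = ⅗ + j/4 (l(j) = 3*(⅕) + j*(¼) = ⅗ + j/4)
D(K, x) = -5/24 - x/72 (D(K, x) = 3*((x + 15)/(-104 - 112)) = 3*((15 + x)/(-216)) = 3*((15 + x)*(-1/216)) = 3*(-5/72 - x/216) = -5/24 - x/72)
√(-28255 + D(l(H), 142)) = √(-28255 + (-5/24 - 1/72*142)) = √(-28255 + (-5/24 - 71/36)) = √(-28255 - 157/72) = √(-2034517/72) = I*√4069034/12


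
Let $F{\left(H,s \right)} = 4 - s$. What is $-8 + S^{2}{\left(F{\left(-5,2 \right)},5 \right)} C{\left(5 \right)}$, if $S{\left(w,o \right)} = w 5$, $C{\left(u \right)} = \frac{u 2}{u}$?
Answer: $192$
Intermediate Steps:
$C{\left(u \right)} = 2$ ($C{\left(u \right)} = \frac{2 u}{u} = 2$)
$S{\left(w,o \right)} = 5 w$
$-8 + S^{2}{\left(F{\left(-5,2 \right)},5 \right)} C{\left(5 \right)} = -8 + \left(5 \left(4 - 2\right)\right)^{2} \cdot 2 = -8 + \left(5 \cdot 2\right)^{2} \cdot 2 = -8 + 10^{2} \cdot 2 = -8 + 100 \cdot 2 = -8 + 200 = 192$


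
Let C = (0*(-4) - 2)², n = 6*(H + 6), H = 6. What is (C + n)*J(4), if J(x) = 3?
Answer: 228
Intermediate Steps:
n = 72 (n = 6*(6 + 6) = 6*12 = 72)
C = 4 (C = (0 - 2)² = (-2)² = 4)
(C + n)*J(4) = (4 + 72)*3 = 76*3 = 228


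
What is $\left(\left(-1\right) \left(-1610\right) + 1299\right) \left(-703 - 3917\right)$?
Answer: $-13439580$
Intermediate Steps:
$\left(\left(-1\right) \left(-1610\right) + 1299\right) \left(-703 - 3917\right) = \left(1610 + 1299\right) \left(-4620\right) = 2909 \left(-4620\right) = -13439580$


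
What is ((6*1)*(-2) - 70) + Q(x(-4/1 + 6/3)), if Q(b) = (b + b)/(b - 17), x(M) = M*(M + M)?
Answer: -754/9 ≈ -83.778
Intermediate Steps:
x(M) = 2*M² (x(M) = M*(2*M) = 2*M²)
Q(b) = 2*b/(-17 + b) (Q(b) = (2*b)/(-17 + b) = 2*b/(-17 + b))
((6*1)*(-2) - 70) + Q(x(-4/1 + 6/3)) = ((6*1)*(-2) - 70) + 2*(2*(-4/1 + 6/3)²)/(-17 + 2*(-4/1 + 6/3)²) = (6*(-2) - 70) + 2*(2*(-4*1 + 6*(⅓))²)/(-17 + 2*(-4*1 + 6*(⅓))²) = (-12 - 70) + 2*(2*(-4 + 2)²)/(-17 + 2*(-4 + 2)²) = -82 + 2*(2*(-2)²)/(-17 + 2*(-2)²) = -82 + 2*(2*4)/(-17 + 2*4) = -82 + 2*8/(-17 + 8) = -82 + 2*8/(-9) = -82 + 2*8*(-⅑) = -82 - 16/9 = -754/9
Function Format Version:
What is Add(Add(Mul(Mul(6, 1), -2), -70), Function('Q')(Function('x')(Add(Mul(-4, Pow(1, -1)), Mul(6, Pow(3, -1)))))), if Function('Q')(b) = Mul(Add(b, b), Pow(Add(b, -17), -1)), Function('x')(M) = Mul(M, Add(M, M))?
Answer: Rational(-754, 9) ≈ -83.778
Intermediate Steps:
Function('x')(M) = Mul(2, Pow(M, 2)) (Function('x')(M) = Mul(M, Mul(2, M)) = Mul(2, Pow(M, 2)))
Function('Q')(b) = Mul(2, b, Pow(Add(-17, b), -1)) (Function('Q')(b) = Mul(Mul(2, b), Pow(Add(-17, b), -1)) = Mul(2, b, Pow(Add(-17, b), -1)))
Add(Add(Mul(Mul(6, 1), -2), -70), Function('Q')(Function('x')(Add(Mul(-4, Pow(1, -1)), Mul(6, Pow(3, -1)))))) = Add(Add(Mul(Mul(6, 1), -2), -70), Mul(2, Mul(2, Pow(Add(Mul(-4, Pow(1, -1)), Mul(6, Pow(3, -1))), 2)), Pow(Add(-17, Mul(2, Pow(Add(Mul(-4, Pow(1, -1)), Mul(6, Pow(3, -1))), 2))), -1))) = Add(Add(Mul(6, -2), -70), Mul(2, Mul(2, Pow(Add(Mul(-4, 1), Mul(6, Rational(1, 3))), 2)), Pow(Add(-17, Mul(2, Pow(Add(Mul(-4, 1), Mul(6, Rational(1, 3))), 2))), -1))) = Add(Add(-12, -70), Mul(2, Mul(2, Pow(Add(-4, 2), 2)), Pow(Add(-17, Mul(2, Pow(Add(-4, 2), 2))), -1))) = Add(-82, Mul(2, Mul(2, Pow(-2, 2)), Pow(Add(-17, Mul(2, Pow(-2, 2))), -1))) = Add(-82, Mul(2, Mul(2, 4), Pow(Add(-17, Mul(2, 4)), -1))) = Add(-82, Mul(2, 8, Pow(Add(-17, 8), -1))) = Add(-82, Mul(2, 8, Pow(-9, -1))) = Add(-82, Mul(2, 8, Rational(-1, 9))) = Add(-82, Rational(-16, 9)) = Rational(-754, 9)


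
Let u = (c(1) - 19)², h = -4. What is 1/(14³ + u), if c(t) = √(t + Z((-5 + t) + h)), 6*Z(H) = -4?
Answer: 6987/21695881 + 57*√3/43391762 ≈ 0.00032432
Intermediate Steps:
Z(H) = -⅔ (Z(H) = (⅙)*(-4) = -⅔)
c(t) = √(-⅔ + t) (c(t) = √(t - ⅔) = √(-⅔ + t))
u = (-19 + √3/3)² (u = (√(-6 + 9*1)/3 - 19)² = (√(-6 + 9)/3 - 19)² = (√3/3 - 19)² = (-19 + √3/3)² ≈ 339.39)
1/(14³ + u) = 1/(14³ + (57 - √3)²/9) = 1/(2744 + (57 - √3)²/9)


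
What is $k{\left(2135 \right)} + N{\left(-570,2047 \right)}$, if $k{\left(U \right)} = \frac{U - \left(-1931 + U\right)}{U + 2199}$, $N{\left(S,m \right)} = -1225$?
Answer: $- \frac{5307219}{4334} \approx -1224.6$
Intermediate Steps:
$k{\left(U \right)} = \frac{1931}{2199 + U}$
$k{\left(2135 \right)} + N{\left(-570,2047 \right)} = \frac{1931}{2199 + 2135} - 1225 = \frac{1931}{4334} - 1225 = - \frac{5307219}{4334}$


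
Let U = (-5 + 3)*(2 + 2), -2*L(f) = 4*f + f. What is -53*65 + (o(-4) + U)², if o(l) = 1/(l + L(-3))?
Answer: -165889/49 ≈ -3385.5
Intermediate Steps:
L(f) = -5*f/2 (L(f) = -(4*f + f)/2 = -5*f/2)
o(l) = 1/(15/2 + l) (o(l) = 1/(l - 5/2*(-3)) = 1/(l + 15/2) = 1/(15/2 + l))
U = -8 (U = -2*4 = -8)
-53*65 + (o(-4) + U)² = -53*65 + (2/(15 + 2*(-4)) - 8)² = -3445 + (2/(15 - 8) - 8)² = -3445 + (2/7 - 8)² = -3445 + (-54/7)² = -3445 + 2916/49 = -165889/49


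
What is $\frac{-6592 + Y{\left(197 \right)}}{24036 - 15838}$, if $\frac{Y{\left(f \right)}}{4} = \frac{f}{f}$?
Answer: $- \frac{3294}{4099} \approx -0.80361$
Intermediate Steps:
$Y{\left(f \right)} = 4$ ($Y{\left(f \right)} = 4 \frac{f}{f} = 4 \cdot 1 = 4$)
$\frac{-6592 + Y{\left(197 \right)}}{24036 - 15838} = \frac{-6592 + 4}{24036 - 15838} = - \frac{6588}{8198} = \left(-6588\right) \frac{1}{8198} = - \frac{3294}{4099}$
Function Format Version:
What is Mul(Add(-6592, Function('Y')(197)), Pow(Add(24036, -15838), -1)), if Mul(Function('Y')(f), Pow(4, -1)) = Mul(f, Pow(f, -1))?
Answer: Rational(-3294, 4099) ≈ -0.80361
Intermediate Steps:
Function('Y')(f) = 4 (Function('Y')(f) = Mul(4, Mul(f, Pow(f, -1))) = Mul(4, 1) = 4)
Mul(Add(-6592, Function('Y')(197)), Pow(Add(24036, -15838), -1)) = Mul(Add(-6592, 4), Pow(Add(24036, -15838), -1)) = Mul(-6588, Pow(8198, -1)) = Mul(-6588, Rational(1, 8198)) = Rational(-3294, 4099)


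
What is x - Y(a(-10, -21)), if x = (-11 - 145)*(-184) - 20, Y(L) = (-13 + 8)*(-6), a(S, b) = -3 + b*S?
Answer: 28654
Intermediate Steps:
a(S, b) = -3 + S*b
Y(L) = 30 (Y(L) = -5*(-6) = 30)
x = 28684 (x = -156*(-184) - 20 = 28704 - 20 = 28684)
x - Y(a(-10, -21)) = 28684 - 1*30 = 28684 - 30 = 28654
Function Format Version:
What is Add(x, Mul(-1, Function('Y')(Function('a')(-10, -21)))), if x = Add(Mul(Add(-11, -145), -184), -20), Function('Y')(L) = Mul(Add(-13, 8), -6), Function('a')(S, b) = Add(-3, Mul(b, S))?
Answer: 28654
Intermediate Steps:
Function('a')(S, b) = Add(-3, Mul(S, b))
Function('Y')(L) = 30 (Function('Y')(L) = Mul(-5, -6) = 30)
x = 28684 (x = Add(Mul(-156, -184), -20) = Add(28704, -20) = 28684)
Add(x, Mul(-1, Function('Y')(Function('a')(-10, -21)))) = Add(28684, Mul(-1, 30)) = Add(28684, -30) = 28654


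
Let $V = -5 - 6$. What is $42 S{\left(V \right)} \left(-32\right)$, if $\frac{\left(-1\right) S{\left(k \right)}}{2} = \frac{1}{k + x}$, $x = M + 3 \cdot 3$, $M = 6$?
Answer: $672$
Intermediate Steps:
$x = 15$ ($x = 6 + 3 \cdot 3 = 6 + 9 = 15$)
$V = -11$ ($V = -5 - 6 = -11$)
$S{\left(k \right)} = - \frac{2}{15 + k}$ ($S{\left(k \right)} = - \frac{2}{k + 15} = - \frac{2}{15 + k}$)
$42 S{\left(V \right)} \left(-32\right) = 42 \left(- \frac{2}{15 - 11}\right) \left(-32\right) = 42 \left(- \frac{2}{4}\right) \left(-32\right) = 42 \left(\left(-2\right) \frac{1}{4}\right) \left(-32\right) = 42 \left(- \frac{1}{2}\right) \left(-32\right) = \left(-21\right) \left(-32\right) = 672$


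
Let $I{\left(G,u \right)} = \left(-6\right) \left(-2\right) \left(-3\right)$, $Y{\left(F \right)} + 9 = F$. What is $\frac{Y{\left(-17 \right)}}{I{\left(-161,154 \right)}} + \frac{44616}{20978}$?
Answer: $\frac{537901}{188802} \approx 2.849$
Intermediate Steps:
$Y{\left(F \right)} = -9 + F$
$I{\left(G,u \right)} = -36$ ($I{\left(G,u \right)} = 12 \left(-3\right) = -36$)
$\frac{Y{\left(-17 \right)}}{I{\left(-161,154 \right)}} + \frac{44616}{20978} = \frac{-9 - 17}{-36} + \frac{44616}{20978} = \left(-26\right) \left(- \frac{1}{36}\right) + 44616 \cdot \frac{1}{20978} = \frac{13}{18} + \frac{22308}{10489} = \frac{537901}{188802}$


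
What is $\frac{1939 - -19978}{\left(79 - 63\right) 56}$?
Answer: $\frac{3131}{128} \approx 24.461$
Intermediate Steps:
$\frac{1939 - -19978}{\left(79 - 63\right) 56} = \frac{1939 + 19978}{16 \cdot 56} = \frac{21917}{896} = 21917 \cdot \frac{1}{896} = \frac{3131}{128}$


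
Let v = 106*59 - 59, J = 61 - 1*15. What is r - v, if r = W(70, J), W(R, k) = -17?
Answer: -6212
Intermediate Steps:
J = 46 (J = 61 - 15 = 46)
v = 6195 (v = 6254 - 59 = 6195)
r = -17
r - v = -17 - 1*6195 = -17 - 6195 = -6212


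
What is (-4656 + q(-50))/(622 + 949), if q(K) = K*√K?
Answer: -4656/1571 - 250*I*√2/1571 ≈ -2.9637 - 0.22505*I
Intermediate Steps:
q(K) = K^(3/2)
(-4656 + q(-50))/(622 + 949) = (-4656 + (-50)^(3/2))/(622 + 949) = (-4656 - 250*I*√2)/1571 = (-4656 - 250*I*√2)*(1/1571) = -4656/1571 - 250*I*√2/1571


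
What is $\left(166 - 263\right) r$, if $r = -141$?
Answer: $13677$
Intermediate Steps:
$\left(166 - 263\right) r = \left(166 - 263\right) \left(-141\right) = \left(-97\right) \left(-141\right) = 13677$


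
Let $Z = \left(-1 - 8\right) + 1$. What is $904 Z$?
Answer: $-7232$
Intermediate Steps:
$Z = -8$ ($Z = -9 + 1 = -8$)
$904 Z = 904 \left(-8\right) = -7232$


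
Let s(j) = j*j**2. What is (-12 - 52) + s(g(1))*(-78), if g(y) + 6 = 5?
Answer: 14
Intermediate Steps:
g(y) = -1 (g(y) = -6 + 5 = -1)
s(j) = j**3
(-12 - 52) + s(g(1))*(-78) = (-12 - 52) + (-1)**3*(-78) = -64 - 1*(-78) = -64 + 78 = 14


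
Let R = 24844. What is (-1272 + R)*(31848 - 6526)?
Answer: 596890184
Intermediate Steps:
(-1272 + R)*(31848 - 6526) = (-1272 + 24844)*(31848 - 6526) = 23572*25322 = 596890184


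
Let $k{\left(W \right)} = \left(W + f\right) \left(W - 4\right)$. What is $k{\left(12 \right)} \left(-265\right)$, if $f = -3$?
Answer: $-19080$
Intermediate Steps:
$k{\left(W \right)} = \left(-4 + W\right) \left(-3 + W\right)$ ($k{\left(W \right)} = \left(W - 3\right) \left(W - 4\right) = \left(-3 + W\right) \left(-4 + W\right) = \left(-4 + W\right) \left(-3 + W\right)$)
$k{\left(12 \right)} \left(-265\right) = \left(12 + 12^{2} - 84\right) \left(-265\right) = \left(12 + 144 - 84\right) \left(-265\right) = 72 \left(-265\right) = -19080$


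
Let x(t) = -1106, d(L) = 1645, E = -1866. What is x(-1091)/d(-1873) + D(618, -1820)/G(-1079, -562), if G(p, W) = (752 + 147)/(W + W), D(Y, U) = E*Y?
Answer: 304602936278/211265 ≈ 1.4418e+6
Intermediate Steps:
D(Y, U) = -1866*Y
G(p, W) = 899/(2*W) (G(p, W) = 899/((2*W)) = 899*(1/(2*W)) = 899/(2*W))
x(-1091)/d(-1873) + D(618, -1820)/G(-1079, -562) = -1106/1645 + (-1866*618)/(((899/2)/(-562))) = -1106*1/1645 - 1153188/((899/2)*(-1/562)) = -158/235 - 1153188/(-899/1124) = -158/235 - 1153188*(-1124/899) = -158/235 + 1296183312/899 = 304602936278/211265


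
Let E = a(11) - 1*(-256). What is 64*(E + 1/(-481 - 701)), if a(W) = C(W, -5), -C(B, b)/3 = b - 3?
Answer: 10590688/591 ≈ 17920.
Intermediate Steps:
C(B, b) = 9 - 3*b (C(B, b) = -3*(b - 3) = -3*(-3 + b) = 9 - 3*b)
a(W) = 24 (a(W) = 9 - 3*(-5) = 9 + 15 = 24)
E = 280 (E = 24 - 1*(-256) = 24 + 256 = 280)
64*(E + 1/(-481 - 701)) = 64*(280 + 1/(-481 - 701)) = 64*(280 + 1/(-1182)) = 64*(280 - 1/1182) = 64*(330959/1182) = 10590688/591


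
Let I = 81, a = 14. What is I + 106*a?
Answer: 1565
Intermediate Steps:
I + 106*a = 81 + 106*14 = 81 + 1484 = 1565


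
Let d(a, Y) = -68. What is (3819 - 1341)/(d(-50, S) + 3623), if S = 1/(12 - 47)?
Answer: 826/1185 ≈ 0.69705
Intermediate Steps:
S = -1/35 (S = 1/(-35) = -1/35 ≈ -0.028571)
(3819 - 1341)/(d(-50, S) + 3623) = (3819 - 1341)/(-68 + 3623) = 2478/3555 = 2478*(1/3555) = 826/1185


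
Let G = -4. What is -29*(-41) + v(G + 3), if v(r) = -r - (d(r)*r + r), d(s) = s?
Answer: 1190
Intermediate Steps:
v(r) = -r² - 2*r (v(r) = -r - (r*r + r) = -r - (r² + r) = -r - (r + r²) = -r + (-r - r²) = -r² - 2*r)
-29*(-41) + v(G + 3) = -29*(-41) - (-4 + 3)*(2 + (-4 + 3)) = 1189 - 1*(-1)*(2 - 1) = 1189 - 1*(-1)*1 = 1189 + 1 = 1190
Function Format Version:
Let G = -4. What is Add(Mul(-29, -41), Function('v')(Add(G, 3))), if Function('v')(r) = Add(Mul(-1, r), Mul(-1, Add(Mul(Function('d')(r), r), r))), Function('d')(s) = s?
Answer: 1190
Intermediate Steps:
Function('v')(r) = Add(Mul(-1, Pow(r, 2)), Mul(-2, r)) (Function('v')(r) = Add(Mul(-1, r), Mul(-1, Add(Mul(r, r), r))) = Add(Mul(-1, r), Mul(-1, Add(Pow(r, 2), r))) = Add(Mul(-1, r), Mul(-1, Add(r, Pow(r, 2)))) = Add(Mul(-1, r), Add(Mul(-1, r), Mul(-1, Pow(r, 2)))) = Add(Mul(-1, Pow(r, 2)), Mul(-2, r)))
Add(Mul(-29, -41), Function('v')(Add(G, 3))) = Add(Mul(-29, -41), Mul(-1, Add(-4, 3), Add(2, Add(-4, 3)))) = Add(1189, Mul(-1, -1, Add(2, -1))) = Add(1189, Mul(-1, -1, 1)) = Add(1189, 1) = 1190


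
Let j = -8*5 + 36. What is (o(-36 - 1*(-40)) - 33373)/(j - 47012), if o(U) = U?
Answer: 11123/15672 ≈ 0.70974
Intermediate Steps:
j = -4 (j = -40 + 36 = -4)
(o(-36 - 1*(-40)) - 33373)/(j - 47012) = ((-36 - 1*(-40)) - 33373)/(-4 - 47012) = ((-36 + 40) - 33373)/(-47016) = (4 - 33373)*(-1/47016) = -33369*(-1/47016) = 11123/15672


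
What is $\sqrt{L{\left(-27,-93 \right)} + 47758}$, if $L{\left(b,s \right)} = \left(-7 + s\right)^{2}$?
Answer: $\sqrt{57758} \approx 240.33$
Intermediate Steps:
$\sqrt{L{\left(-27,-93 \right)} + 47758} = \sqrt{\left(-7 - 93\right)^{2} + 47758} = \sqrt{\left(-100\right)^{2} + 47758} = \sqrt{10000 + 47758} = \sqrt{57758}$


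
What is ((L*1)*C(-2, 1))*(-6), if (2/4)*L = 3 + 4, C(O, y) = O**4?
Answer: -1344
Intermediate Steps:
L = 14 (L = 2*(3 + 4) = 2*7 = 14)
((L*1)*C(-2, 1))*(-6) = ((14*1)*(-2)**4)*(-6) = (14*16)*(-6) = 224*(-6) = -1344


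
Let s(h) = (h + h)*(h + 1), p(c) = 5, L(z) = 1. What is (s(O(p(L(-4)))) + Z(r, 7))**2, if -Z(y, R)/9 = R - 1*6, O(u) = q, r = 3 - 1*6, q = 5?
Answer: 2601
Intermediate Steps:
r = -3 (r = 3 - 6 = -3)
O(u) = 5
Z(y, R) = 54 - 9*R (Z(y, R) = -9*(R - 1*6) = -9*(R - 6) = -9*(-6 + R) = 54 - 9*R)
s(h) = 2*h*(1 + h) (s(h) = (2*h)*(1 + h) = 2*h*(1 + h))
(s(O(p(L(-4)))) + Z(r, 7))**2 = (2*5*(1 + 5) + (54 - 9*7))**2 = (2*5*6 + (54 - 63))**2 = (60 - 9)**2 = 51**2 = 2601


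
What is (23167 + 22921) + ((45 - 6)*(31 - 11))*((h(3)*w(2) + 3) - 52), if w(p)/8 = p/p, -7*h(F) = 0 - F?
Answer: 73796/7 ≈ 10542.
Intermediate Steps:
h(F) = F/7 (h(F) = -(0 - F)/7 = -(-1)*F/7 = F/7)
w(p) = 8 (w(p) = 8*(p/p) = 8*1 = 8)
(23167 + 22921) + ((45 - 6)*(31 - 11))*((h(3)*w(2) + 3) - 52) = (23167 + 22921) + ((45 - 6)*(31 - 11))*((((⅐)*3)*8 + 3) - 52) = 46088 + (39*20)*(((3/7)*8 + 3) - 52) = 46088 + 780*((24/7 + 3) - 52) = 46088 + 780*(45/7 - 52) = 46088 + 780*(-319/7) = 46088 - 248820/7 = 73796/7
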